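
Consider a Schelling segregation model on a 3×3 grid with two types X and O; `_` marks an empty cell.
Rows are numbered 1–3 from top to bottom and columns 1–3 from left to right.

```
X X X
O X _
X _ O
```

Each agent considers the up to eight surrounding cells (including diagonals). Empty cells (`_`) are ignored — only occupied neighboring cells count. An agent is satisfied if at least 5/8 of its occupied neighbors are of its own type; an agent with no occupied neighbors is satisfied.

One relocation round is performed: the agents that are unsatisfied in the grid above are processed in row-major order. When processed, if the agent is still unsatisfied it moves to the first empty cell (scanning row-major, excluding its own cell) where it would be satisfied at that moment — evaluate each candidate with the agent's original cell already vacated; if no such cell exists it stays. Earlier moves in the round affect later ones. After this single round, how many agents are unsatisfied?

2

Initially unsatisfied (in order): (2,1), (3,1), (3,3).
  (2,1): no empty cell satisfies it; stays.
  (3,1) → (2,3).
  (3,3): no empty cell satisfies it; stays.
Resulting grid:
X X X
O X X
_ _ O
Unsatisfied now: (2,1), (3,3).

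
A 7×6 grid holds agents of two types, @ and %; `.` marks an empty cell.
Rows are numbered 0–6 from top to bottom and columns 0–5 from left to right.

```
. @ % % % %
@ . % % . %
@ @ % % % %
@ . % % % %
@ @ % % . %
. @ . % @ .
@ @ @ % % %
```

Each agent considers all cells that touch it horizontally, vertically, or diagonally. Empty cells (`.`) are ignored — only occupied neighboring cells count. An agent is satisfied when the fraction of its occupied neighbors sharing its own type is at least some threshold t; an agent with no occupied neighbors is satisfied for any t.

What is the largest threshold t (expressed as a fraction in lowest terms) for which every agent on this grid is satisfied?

Row 0: (0,1)@ 1/3 · (0,2)% 3/4 · (0,3)% 4/4 · (0,4)% 4/4 · (0,5)% 2/2
Row 1: (1,0)@ 3/3 · (1,2)% 5/7 · (1,3)% 7/7 · (1,5)% 4/4
Row 2: (2,0)@ 3/3 · (2,1)@ 3/6 · (2,2)% 5/6 · (2,3)% 7/7 · (2,4)% 7/7 · (2,5)% 4/4
Row 3: (3,0)@ 4/4 · (3,2)% 5/7 · (3,3)% 7/7 · (3,4)% 7/7 · (3,5)% 4/4
Row 4: (4,0)@ 3/3 · (4,1)@ 3/5 · (4,2)% 4/6 · (4,3)% 5/6 · (4,5)% 2/3
Row 5: (5,1)@ 5/6 · (5,3)% 4/6 · (5,4)@ 0/6
Row 6: (6,0)@ 2/2 · (6,1)@ 3/3 · (6,2)@ 2/4 · (6,3)% 2/4 · (6,4)% 3/4 · (6,5)% 1/2
The smallest same-type fraction is 0/6 at (5,4), which reduces to 0/1. Any threshold above that leaves this agent unsatisfied.

0/1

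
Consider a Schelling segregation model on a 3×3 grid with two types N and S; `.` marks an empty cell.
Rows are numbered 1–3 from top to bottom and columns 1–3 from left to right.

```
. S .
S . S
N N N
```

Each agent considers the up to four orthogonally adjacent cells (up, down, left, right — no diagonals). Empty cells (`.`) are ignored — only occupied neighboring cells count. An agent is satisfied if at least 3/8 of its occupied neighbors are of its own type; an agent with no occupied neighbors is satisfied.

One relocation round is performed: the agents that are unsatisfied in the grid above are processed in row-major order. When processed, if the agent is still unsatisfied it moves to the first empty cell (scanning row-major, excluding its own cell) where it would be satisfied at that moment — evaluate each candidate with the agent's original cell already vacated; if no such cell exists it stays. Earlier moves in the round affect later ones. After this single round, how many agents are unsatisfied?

Initially unsatisfied (in order): (2,1), (2,3).
  (2,1) → (1,1).
  (2,3) → (1,3).
Resulting grid:
S S S
. . .
N N N
All satisfied now.

0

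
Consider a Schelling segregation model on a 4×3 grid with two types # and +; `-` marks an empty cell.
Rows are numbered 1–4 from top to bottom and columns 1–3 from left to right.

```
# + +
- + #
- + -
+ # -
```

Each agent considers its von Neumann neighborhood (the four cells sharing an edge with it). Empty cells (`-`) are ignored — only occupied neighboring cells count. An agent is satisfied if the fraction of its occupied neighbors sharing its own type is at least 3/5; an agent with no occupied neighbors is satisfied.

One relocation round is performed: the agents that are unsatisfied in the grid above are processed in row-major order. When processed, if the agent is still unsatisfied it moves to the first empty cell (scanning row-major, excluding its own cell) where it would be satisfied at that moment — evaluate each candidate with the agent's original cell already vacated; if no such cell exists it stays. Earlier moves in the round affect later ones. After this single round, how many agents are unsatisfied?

1

Initially unsatisfied (in order): (1,1), (1,3), (2,3), (3,2), (4,1), (4,2).
  (1,1) → (4,3).
  (1,3) → (1,1).
  (2,3): no empty cell satisfies it; stays.
  (3,2) → (2,1).
  (4,1) → (3,1).
  (4,2): now satisfied by earlier moves; stays.
Resulting grid:
+ + -
+ + #
+ - -
- # #
Unsatisfied now: (2,3).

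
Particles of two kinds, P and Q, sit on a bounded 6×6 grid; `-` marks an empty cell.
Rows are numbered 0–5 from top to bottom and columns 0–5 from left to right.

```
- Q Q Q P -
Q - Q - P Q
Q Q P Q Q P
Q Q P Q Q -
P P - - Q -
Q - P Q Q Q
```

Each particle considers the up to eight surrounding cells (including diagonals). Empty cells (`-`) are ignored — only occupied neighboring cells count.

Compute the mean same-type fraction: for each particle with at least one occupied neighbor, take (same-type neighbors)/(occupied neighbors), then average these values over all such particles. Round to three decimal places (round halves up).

Row 0: (0,1)Q 3/3 · (0,2)Q 3/3 · (0,3)Q 2/4 · (0,4)P 1/3
Row 1: (1,0)Q 3/3 · (1,2)Q 5/6 · (1,4)P 2/6 · (1,5)Q 1/4
Row 2: (2,0)Q 4/4 · (2,1)Q 5/7 · (2,2)P 1/6 · (2,3)Q 4/7 · (2,4)Q 4/6 · (2,5)P 1/4
Row 3: (3,0)Q 3/5 · (3,1)Q 3/7 · (3,2)P 2/6 · (3,3)Q 4/6 · (3,4)Q 4/5
Row 4: (4,0)P 1/4 · (4,1)P 3/6 · (4,4)Q 5/5
Row 5: (5,0)Q 0/2 · (5,2)P 1/2 · (5,3)Q 2/3 · (5,4)Q 3/3 · (5,5)Q 2/2
Sum over 27 particles: 3/3 + 3/3 + 2/4 + 1/3 + 3/3 + 5/6 + 2/6 + 1/4 + 4/4 + 5/7 + 1/6 + 4/7 + 4/6 + 1/4 + 3/5 + 3/7 + 2/6 + 4/6 + 4/5 + 1/4 + 3/6 + 5/5 + 0/2 + 1/2 + 2/3 + 3/3 + 2/2 = 2291/140; mean = 2291/140 ÷ 27 = 2291/3780 = 0.606084… → 0.606.

0.606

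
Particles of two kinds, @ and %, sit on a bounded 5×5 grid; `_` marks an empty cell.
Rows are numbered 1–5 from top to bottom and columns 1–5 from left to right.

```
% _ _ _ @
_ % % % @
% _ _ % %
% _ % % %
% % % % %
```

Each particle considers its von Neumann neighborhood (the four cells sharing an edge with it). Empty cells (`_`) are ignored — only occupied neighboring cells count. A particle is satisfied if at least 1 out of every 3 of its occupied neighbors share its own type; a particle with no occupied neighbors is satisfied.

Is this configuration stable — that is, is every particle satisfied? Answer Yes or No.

(1,1)% 0/0 satisfied
(1,5)@ 1/1 satisfied
(2,2)% 1/1 satisfied
(2,3)% 2/2 satisfied
(2,4)% 2/3 satisfied
(2,5)@ 1/3 satisfied
(3,1)% 1/1 satisfied
(3,4)% 3/3 satisfied
(3,5)% 2/3 satisfied
(4,1)% 2/2 satisfied
(4,3)% 2/2 satisfied
(4,4)% 4/4 satisfied
(4,5)% 3/3 satisfied
(5,1)% 2/2 satisfied
(5,2)% 2/2 satisfied
(5,3)% 3/3 satisfied
(5,4)% 3/3 satisfied
(5,5)% 2/2 satisfied
All meet the threshold, so the configuration is stable.

Yes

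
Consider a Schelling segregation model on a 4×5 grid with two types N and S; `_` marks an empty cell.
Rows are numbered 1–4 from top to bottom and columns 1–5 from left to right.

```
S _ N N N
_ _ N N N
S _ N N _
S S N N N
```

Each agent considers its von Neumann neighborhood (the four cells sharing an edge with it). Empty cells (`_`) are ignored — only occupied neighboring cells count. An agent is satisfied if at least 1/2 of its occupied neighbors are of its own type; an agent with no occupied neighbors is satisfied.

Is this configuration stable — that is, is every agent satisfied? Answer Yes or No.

(1,1)S 0/0 ✓
(1,3)N 2/2 ✓
(1,4)N 3/3 ✓
(1,5)N 2/2 ✓
(2,3)N 3/3 ✓
(2,4)N 4/4 ✓
(2,5)N 2/2 ✓
(3,1)S 1/1 ✓
(3,3)N 3/3 ✓
(3,4)N 3/3 ✓
(4,1)S 2/2 ✓
(4,2)S 1/2 ✓
(4,3)N 2/3 ✓
(4,4)N 3/3 ✓
(4,5)N 1/1 ✓
All meet the threshold, so the configuration is stable.

Yes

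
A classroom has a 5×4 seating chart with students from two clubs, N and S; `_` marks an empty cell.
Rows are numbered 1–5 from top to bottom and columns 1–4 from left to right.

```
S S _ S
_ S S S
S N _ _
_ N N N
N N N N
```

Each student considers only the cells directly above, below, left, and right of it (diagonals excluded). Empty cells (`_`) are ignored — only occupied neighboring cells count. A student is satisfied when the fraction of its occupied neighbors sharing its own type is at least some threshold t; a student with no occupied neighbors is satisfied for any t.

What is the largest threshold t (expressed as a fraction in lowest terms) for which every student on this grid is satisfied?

0/1

Row 1: (1,1)S 1/1 · (1,2)S 2/2 · (1,4)S 1/1
Row 2: (2,2)S 2/3 · (2,3)S 2/2 · (2,4)S 2/2
Row 3: (3,1)S 0/1 · (3,2)N 1/3
Row 4: (4,2)N 3/3 · (4,3)N 3/3 · (4,4)N 2/2
Row 5: (5,1)N 1/1 · (5,2)N 3/3 · (5,3)N 3/3 · (5,4)N 2/2
The smallest same-type fraction is 0/1 at (3,1), which reduces to 0/1. Any threshold above that leaves this student unsatisfied.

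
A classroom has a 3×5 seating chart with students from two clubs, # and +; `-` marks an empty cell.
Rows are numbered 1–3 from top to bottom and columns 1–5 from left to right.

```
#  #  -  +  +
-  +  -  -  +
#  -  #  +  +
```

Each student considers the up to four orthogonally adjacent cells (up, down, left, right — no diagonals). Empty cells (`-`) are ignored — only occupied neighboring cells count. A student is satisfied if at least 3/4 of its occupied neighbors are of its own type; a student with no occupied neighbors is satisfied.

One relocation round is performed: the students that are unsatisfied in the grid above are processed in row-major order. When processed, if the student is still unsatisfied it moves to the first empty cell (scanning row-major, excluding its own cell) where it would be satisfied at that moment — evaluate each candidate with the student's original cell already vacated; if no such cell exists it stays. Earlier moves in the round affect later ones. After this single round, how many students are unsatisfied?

0

Initially unsatisfied (in order): (1,2), (2,2), (3,3), (3,4).
  (1,2): no empty cell satisfies it; stays.
  (2,2) → (2,4).
  (3,3) → (2,1).
  (3,4): now satisfied by earlier moves; stays.
Resulting grid:
# # - + +
# - - + +
# - - + +
All satisfied now.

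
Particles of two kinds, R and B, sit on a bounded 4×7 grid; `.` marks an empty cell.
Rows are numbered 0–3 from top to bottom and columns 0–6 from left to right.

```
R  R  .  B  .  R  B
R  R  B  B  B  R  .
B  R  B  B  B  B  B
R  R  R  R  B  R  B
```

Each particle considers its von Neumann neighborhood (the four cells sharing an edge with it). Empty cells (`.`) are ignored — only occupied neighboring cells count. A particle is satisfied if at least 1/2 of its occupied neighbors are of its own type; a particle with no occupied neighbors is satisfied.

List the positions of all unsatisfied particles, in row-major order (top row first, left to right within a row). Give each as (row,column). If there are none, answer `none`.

(0,6), (1,5), (2,0), (3,3), (3,4), (3,5)

(0,0)R 2/2 satisfied
(0,1)R 2/2 satisfied
(0,3)B 1/1 satisfied
(0,5)R 1/2 satisfied
(0,6)B 0/1 not
(1,0)R 2/3 satisfied
(1,1)R 3/4 satisfied
(1,2)B 2/3 satisfied
(1,3)B 4/4 satisfied
(1,4)B 2/3 satisfied
(1,5)R 1/3 not
(2,0)B 0/3 not
(2,1)R 2/4 satisfied
(2,2)B 2/4 satisfied
(2,3)B 3/4 satisfied
(2,4)B 4/4 satisfied
(2,5)B 2/4 satisfied
(2,6)B 2/2 satisfied
(3,0)R 1/2 satisfied
(3,1)R 3/3 satisfied
(3,2)R 2/3 satisfied
(3,3)R 1/3 not
(3,4)B 1/3 not
(3,5)R 0/3 not
(3,6)B 1/2 satisfied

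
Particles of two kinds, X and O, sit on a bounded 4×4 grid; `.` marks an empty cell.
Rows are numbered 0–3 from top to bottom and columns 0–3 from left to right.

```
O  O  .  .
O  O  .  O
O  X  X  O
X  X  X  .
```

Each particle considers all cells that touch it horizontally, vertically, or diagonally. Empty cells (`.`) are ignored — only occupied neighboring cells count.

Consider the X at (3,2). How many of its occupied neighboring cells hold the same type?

Occupied neighbors of (3,2): (2,1)=X, (2,2)=X, (2,3)=O, (3,1)=X.
Same type (X): 3 of 4.

3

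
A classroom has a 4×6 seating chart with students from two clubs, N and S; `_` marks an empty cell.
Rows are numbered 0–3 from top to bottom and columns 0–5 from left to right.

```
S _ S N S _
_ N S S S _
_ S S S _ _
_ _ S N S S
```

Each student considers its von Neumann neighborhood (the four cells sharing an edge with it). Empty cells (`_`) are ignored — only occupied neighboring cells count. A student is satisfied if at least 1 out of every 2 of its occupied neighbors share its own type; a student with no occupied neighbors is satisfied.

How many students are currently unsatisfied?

3

Row 0: (0,0)S 0/0 ok · (0,2)S 1/2 ok · (0,3)N 0/3 unhappy · (0,4)S 1/2 ok
Row 1: (1,1)N 0/2 unhappy · (1,2)S 3/4 ok · (1,3)S 3/4 ok · (1,4)S 2/2 ok
Row 2: (2,1)S 1/2 ok · (2,2)S 4/4 ok · (2,3)S 2/3 ok
Row 3: (3,2)S 1/2 ok · (3,3)N 0/3 unhappy · (3,4)S 1/2 ok · (3,5)S 1/1 ok
Unsatisfied: (0,3), (1,1), (3,3) — 3 in total.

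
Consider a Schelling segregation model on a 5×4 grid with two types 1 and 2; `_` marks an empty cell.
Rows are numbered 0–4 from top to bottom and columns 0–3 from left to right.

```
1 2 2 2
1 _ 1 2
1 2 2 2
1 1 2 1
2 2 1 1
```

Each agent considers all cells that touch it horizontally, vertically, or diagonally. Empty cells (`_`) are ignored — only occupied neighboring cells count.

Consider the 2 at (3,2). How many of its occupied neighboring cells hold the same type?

4

Occupied neighbors of (3,2): (2,1)=2, (2,2)=2, (2,3)=2, (3,1)=1, (3,3)=1, (4,1)=2, (4,2)=1, (4,3)=1.
Same type (2): 4 of 8.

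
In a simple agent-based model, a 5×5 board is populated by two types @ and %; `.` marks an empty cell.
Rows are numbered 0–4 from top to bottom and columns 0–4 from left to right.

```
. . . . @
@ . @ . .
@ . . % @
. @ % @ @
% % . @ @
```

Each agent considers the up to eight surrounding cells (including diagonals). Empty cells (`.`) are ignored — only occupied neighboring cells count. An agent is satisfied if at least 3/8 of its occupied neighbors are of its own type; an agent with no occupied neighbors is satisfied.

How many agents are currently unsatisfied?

(0,4)@ 0/0 ok
(1,0)@ 1/1 ok
(1,2)@ 0/1 unhappy
(2,0)@ 2/2 ok
(2,3)% 1/5 unhappy
(2,4)@ 2/3 ok
(3,1)@ 1/4 unhappy
(3,2)% 2/5 ok
(3,3)@ 4/6 ok
(3,4)@ 4/5 ok
(4,0)% 1/2 ok
(4,1)% 2/3 ok
(4,3)@ 3/4 ok
(4,4)@ 3/3 ok
Unsatisfied: (1,2), (2,3), (3,1) — 3 in total.

3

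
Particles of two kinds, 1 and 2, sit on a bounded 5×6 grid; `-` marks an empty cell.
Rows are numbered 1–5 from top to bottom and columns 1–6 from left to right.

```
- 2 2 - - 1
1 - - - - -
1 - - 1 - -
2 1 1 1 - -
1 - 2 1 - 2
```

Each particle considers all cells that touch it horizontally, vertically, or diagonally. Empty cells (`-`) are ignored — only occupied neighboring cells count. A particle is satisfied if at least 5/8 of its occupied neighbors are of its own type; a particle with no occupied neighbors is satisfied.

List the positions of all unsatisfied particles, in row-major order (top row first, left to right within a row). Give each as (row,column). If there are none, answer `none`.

Row 1: (1,2)2 1/2 unhappy · (1,3)2 1/1 ok · (1,6)1 0/0 ok
Row 2: (2,1)1 1/2 unhappy
Row 3: (3,1)1 2/3 ok · (3,4)1 2/2 ok
Row 4: (4,1)2 0/3 unhappy · (4,2)1 3/5 unhappy · (4,3)1 4/5 ok · (4,4)1 3/4 ok
Row 5: (5,1)1 1/2 unhappy · (5,3)2 0/4 unhappy · (5,4)1 2/3 ok · (5,6)2 0/0 ok

(1,2), (2,1), (4,1), (4,2), (5,1), (5,3)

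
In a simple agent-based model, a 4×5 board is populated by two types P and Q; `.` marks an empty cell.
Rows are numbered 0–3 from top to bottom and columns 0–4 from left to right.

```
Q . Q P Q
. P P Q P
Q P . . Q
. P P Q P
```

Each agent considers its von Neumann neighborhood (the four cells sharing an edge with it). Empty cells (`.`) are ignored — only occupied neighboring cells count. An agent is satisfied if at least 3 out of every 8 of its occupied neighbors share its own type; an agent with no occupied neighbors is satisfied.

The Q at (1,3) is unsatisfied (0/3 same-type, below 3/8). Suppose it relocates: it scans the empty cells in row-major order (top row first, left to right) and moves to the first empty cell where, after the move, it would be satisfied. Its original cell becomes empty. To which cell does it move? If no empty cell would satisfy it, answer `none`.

Vacating (1,3). Empty cells in order:
  (0,1): 2/3 same-type → satisfied — stop here.

(0,1)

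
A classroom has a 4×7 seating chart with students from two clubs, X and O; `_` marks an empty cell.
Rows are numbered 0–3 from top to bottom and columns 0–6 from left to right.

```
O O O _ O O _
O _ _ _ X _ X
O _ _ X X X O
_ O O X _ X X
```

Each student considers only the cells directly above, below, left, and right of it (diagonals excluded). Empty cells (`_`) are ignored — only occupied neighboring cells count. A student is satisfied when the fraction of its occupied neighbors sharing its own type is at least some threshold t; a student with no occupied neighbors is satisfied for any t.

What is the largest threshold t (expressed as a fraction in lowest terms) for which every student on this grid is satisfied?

0/1

(0,0)O 2/2
(0,1)O 2/2
(0,2)O 1/1
(0,4)O 1/2
(0,5)O 1/1
(1,0)O 2/2
(1,4)X 1/2
(1,6)X 0/1
(2,0)O 1/1
(2,3)X 2/2
(2,4)X 3/3
(2,5)X 2/3
(2,6)O 0/3
(3,1)O 1/1
(3,2)O 1/2
(3,3)X 1/2
(3,5)X 2/2
(3,6)X 1/2
The smallest same-type fraction is 0/1 at (1,6), which reduces to 0/1. Any threshold above that leaves this student unsatisfied.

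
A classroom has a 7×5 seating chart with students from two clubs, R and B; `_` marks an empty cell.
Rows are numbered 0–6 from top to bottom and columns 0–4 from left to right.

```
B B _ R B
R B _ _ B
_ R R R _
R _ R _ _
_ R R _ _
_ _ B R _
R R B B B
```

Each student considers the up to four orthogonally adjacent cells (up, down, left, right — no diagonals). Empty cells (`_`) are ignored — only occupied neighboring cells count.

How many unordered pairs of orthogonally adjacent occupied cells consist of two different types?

8

Scan each occupied cell's neighbors to the right and below so each pair is counted once.
Row 0: B(0,0)–B(0,1)= B(0,0)–R(1,0)≠ B(0,1)–B(1,1)= R(0,3)–B(0,4)≠ B(0,4)–B(1,4)=  → 2/5 unlike.
Row 1: R(1,0)–B(1,1)≠ B(1,1)–R(2,1)≠  → 2/2 unlike.
Row 2: R(2,1)–R(2,2)= R(2,2)–R(2,3)= R(2,2)–R(3,2)=  → 0/3 unlike.
Row 3: R(3,2)–R(4,2)=  → 0/1 unlike.
Row 4: R(4,1)–R(4,2)= R(4,2)–B(5,2)≠  → 1/2 unlike.
Row 5: B(5,2)–R(5,3)≠ B(5,2)–B(6,2)= R(5,3)–B(6,3)≠  → 2/3 unlike.
Row 6: R(6,0)–R(6,1)= R(6,1)–B(6,2)≠ B(6,2)–B(6,3)= B(6,3)–B(6,4)=  → 1/4 unlike.
Total adjacent occupied pairs: 20; unlike-type pairs: 8.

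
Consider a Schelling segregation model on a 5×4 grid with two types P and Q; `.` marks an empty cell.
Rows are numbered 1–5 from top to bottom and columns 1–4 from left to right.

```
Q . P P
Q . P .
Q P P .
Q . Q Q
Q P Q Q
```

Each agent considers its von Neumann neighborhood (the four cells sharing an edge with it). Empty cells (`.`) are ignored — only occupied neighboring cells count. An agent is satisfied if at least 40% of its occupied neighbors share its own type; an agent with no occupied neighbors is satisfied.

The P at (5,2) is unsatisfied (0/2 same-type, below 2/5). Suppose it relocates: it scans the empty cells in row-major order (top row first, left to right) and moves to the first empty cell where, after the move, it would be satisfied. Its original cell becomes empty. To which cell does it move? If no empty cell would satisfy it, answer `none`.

Vacating (5,2). Empty cells in order:
  (1,2): 1/2 same-type → satisfied — stop here.

(1,2)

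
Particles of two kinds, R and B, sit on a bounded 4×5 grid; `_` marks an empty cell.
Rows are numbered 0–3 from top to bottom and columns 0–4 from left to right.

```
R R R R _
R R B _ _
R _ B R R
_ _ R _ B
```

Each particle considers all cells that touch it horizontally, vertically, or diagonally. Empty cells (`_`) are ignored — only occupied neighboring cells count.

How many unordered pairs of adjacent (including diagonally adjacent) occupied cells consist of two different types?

10

Scan each occupied cell's neighbors to the right and below (and the two forward diagonals) so each pair is counted once.
From row 0: 3 unlike of 11 pairs (running 3/11).
From row 1: 3 unlike of 7 pairs (running 6/18).
From row 2: 4 unlike of 6 pairs (running 10/24).
Total adjacent occupied pairs: 24; unlike-type pairs: 10.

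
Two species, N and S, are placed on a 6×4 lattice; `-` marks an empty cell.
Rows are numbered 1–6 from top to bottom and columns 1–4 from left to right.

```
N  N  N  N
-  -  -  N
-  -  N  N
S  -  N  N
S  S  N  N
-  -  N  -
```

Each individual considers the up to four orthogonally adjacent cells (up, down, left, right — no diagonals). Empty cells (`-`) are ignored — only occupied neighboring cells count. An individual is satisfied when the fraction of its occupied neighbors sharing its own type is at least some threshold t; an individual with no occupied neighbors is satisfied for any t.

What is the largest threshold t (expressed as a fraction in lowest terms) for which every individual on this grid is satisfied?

Row 1: (1,1)N 1/1 · (1,2)N 2/2 · (1,3)N 2/2 · (1,4)N 2/2
Row 2: (2,4)N 2/2
Row 3: (3,3)N 2/2 · (3,4)N 3/3
Row 4: (4,1)S 1/1 · (4,3)N 3/3 · (4,4)N 3/3
Row 5: (5,1)S 2/2 · (5,2)S 1/2 · (5,3)N 3/4 · (5,4)N 2/2
Row 6: (6,3)N 1/1
The smallest same-type fraction is 1/2 at (5,2), which reduces to 1/2. Any threshold above that leaves this individual unsatisfied.

1/2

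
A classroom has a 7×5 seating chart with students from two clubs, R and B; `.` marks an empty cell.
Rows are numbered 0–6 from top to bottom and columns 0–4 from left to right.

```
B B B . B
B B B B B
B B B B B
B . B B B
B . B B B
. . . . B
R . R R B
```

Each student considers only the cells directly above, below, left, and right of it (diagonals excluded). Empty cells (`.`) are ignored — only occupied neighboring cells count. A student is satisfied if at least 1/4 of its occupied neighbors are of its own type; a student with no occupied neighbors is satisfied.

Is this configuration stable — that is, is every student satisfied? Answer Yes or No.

Yes

(0,0)B 2/2 ok
(0,1)B 3/3 ok
(0,2)B 2/2 ok
(0,4)B 1/1 ok
(1,0)B 3/3 ok
(1,1)B 4/4 ok
(1,2)B 4/4 ok
(1,3)B 3/3 ok
(1,4)B 3/3 ok
(2,0)B 3/3 ok
(2,1)B 3/3 ok
(2,2)B 4/4 ok
(2,3)B 4/4 ok
(2,4)B 3/3 ok
(3,0)B 2/2 ok
(3,2)B 3/3 ok
(3,3)B 4/4 ok
(3,4)B 3/3 ok
(4,0)B 1/1 ok
(4,2)B 2/2 ok
(4,3)B 3/3 ok
(4,4)B 3/3 ok
(5,4)B 2/2 ok
(6,0)R 0/0 ok
(6,2)R 1/1 ok
(6,3)R 1/2 ok
(6,4)B 1/2 ok
All meet the threshold, so the configuration is stable.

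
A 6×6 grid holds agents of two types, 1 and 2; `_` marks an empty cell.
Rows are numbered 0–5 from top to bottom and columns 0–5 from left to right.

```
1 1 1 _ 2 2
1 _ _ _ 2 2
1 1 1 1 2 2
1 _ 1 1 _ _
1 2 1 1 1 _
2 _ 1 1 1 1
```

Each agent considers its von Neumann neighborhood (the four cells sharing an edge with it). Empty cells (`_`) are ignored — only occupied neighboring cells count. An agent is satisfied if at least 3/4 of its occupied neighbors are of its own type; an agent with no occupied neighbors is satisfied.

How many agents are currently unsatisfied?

(0,0)1 2/2 ✓
(0,1)1 2/2 ✓
(0,2)1 1/1 ✓
(0,4)2 2/2 ✓
(0,5)2 2/2 ✓
(1,0)1 2/2 ✓
(1,4)2 3/3 ✓
(1,5)2 3/3 ✓
(2,0)1 3/3 ✓
(2,1)1 2/2 ✓
(2,2)1 3/3 ✓
(2,3)1 2/3 ✗
(2,4)2 2/3 ✗
(2,5)2 2/2 ✓
(3,0)1 2/2 ✓
(3,2)1 3/3 ✓
(3,3)1 3/3 ✓
(4,0)1 1/3 ✗
(4,1)2 0/2 ✗
(4,2)1 3/4 ✓
(4,3)1 4/4 ✓
(4,4)1 2/2 ✓
(5,0)2 0/1 ✗
(5,2)1 2/2 ✓
(5,3)1 3/3 ✓
(5,4)1 3/3 ✓
(5,5)1 1/1 ✓
Unsatisfied: (2,3), (2,4), (4,0), (4,1), (5,0) — 5 in total.

5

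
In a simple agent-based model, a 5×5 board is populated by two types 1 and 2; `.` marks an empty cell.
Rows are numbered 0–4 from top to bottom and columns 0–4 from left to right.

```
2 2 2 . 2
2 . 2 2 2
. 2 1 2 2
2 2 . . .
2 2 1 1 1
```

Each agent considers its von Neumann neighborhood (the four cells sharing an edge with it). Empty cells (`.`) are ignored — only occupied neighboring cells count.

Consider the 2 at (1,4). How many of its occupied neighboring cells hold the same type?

Occupied neighbors of (1,4): (0,4)=2, (2,4)=2, (1,3)=2.
Same type (2): 3 of 3.

3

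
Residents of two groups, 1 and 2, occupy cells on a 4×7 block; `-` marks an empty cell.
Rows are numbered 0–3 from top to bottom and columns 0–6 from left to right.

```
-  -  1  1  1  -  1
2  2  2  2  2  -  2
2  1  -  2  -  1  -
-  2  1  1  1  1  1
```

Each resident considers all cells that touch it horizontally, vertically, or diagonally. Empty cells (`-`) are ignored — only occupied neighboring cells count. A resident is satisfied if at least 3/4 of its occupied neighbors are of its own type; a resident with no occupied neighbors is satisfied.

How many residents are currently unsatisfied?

Row 0: (0,2)1 1/4 unhappy · (0,3)1 2/5 unhappy · (0,4)1 1/3 unhappy · (0,6)1 0/1 unhappy
Row 1: (1,0)2 2/3 unhappy · (1,1)2 3/5 unhappy · (1,2)2 3/6 unhappy · (1,3)2 3/6 unhappy · (1,4)2 2/5 unhappy · (1,6)2 0/2 unhappy
Row 2: (2,0)2 3/4 ok · (2,1)1 1/6 unhappy · (2,3)2 3/6 unhappy · (2,5)1 3/5 unhappy
Row 3: (3,1)2 1/3 unhappy · (3,2)1 2/4 unhappy · (3,3)1 2/3 unhappy · (3,4)1 3/4 ok · (3,5)1 3/3 ok · (3,6)1 2/2 ok
Unsatisfied: (0,2), (0,3), (0,4), (0,6), (1,0), (1,1), (1,2), (1,3), (1,4), (1,6), (2,1), (2,3), (2,5), (3,1), (3,2), (3,3) — 16 in total.

16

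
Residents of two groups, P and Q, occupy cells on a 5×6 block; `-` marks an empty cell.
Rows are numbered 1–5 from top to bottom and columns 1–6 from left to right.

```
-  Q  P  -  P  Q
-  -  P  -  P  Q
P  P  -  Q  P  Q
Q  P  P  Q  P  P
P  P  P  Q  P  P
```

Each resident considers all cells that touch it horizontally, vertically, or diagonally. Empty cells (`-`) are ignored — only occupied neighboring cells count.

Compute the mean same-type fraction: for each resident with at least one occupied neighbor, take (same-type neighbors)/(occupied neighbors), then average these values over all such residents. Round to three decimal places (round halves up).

0.481

Row 1: (1,2)Q 0/2 · (1,3)P 1/2 · (1,5)P 1/3 · (1,6)Q 1/3
Row 2: (2,3)P 2/4 · (2,5)P 2/6 · (2,6)Q 2/5
Row 3: (3,1)P 2/3 · (3,2)P 4/5 · (3,4)Q 1/6 · (3,5)P 3/7 · (3,6)Q 1/5
Row 4: (4,1)Q 0/5 · (4,2)P 6/7 · (4,3)P 4/7 · (4,4)Q 2/7 · (4,5)P 4/8 · (4,6)P 4/5
Row 5: (5,1)P 2/3 · (5,2)P 4/5 · (5,3)P 3/5 · (5,4)Q 1/5 · (5,5)P 3/5 · (5,6)P 3/3
Sum over 24 residents: 0/2 + 1/2 + 1/3 + 1/3 + 2/4 + 2/6 + 2/5 + 2/3 + 4/5 + 1/6 + 3/7 + 1/5 + 0/5 + 6/7 + 4/7 + 2/7 + 4/8 + 4/5 + 2/3 + 4/5 + 3/5 + 1/5 + 3/5 + 3/3 = 404/35; mean = 404/35 ÷ 24 = 101/210 = 0.480952… → 0.481.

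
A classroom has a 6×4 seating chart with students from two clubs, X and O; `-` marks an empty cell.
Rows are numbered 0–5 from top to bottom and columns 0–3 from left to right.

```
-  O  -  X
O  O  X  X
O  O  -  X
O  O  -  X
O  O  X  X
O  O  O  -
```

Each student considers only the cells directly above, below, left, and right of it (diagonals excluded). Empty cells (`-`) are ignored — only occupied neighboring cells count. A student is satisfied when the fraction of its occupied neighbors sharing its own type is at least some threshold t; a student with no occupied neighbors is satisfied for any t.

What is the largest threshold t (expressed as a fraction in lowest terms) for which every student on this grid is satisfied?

1/3

(0,1)O 1/1
(0,3)X 1/1
(1,0)O 2/2
(1,1)O 3/4
(1,2)X 1/2
(1,3)X 3/3
(2,0)O 3/3
(2,1)O 3/3
(2,3)X 2/2
(3,0)O 3/3
(3,1)O 3/3
(3,3)X 2/2
(4,0)O 3/3
(4,1)O 3/4
(4,2)X 1/3
(4,3)X 2/2
(5,0)O 2/2
(5,1)O 3/3
(5,2)O 1/2
The smallest same-type fraction is 1/3 at (4,2), which reduces to 1/3. Any threshold above that leaves this student unsatisfied.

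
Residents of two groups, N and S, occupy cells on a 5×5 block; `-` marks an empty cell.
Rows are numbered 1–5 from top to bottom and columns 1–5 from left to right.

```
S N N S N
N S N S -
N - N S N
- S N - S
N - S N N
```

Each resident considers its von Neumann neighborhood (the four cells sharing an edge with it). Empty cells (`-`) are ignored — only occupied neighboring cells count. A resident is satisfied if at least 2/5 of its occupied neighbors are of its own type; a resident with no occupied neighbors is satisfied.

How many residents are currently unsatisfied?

12

(1,1)S 0/2 ✗
(1,2)N 1/3 ✗
(1,3)N 2/3 ✓
(1,4)S 1/3 ✗
(1,5)N 0/1 ✗
(2,1)N 1/3 ✗
(2,2)S 0/3 ✗
(2,3)N 2/4 ✓
(2,4)S 2/3 ✓
(3,1)N 1/1 ✓
(3,3)N 2/3 ✓
(3,4)S 1/3 ✗
(3,5)N 0/2 ✗
(4,2)S 0/1 ✗
(4,3)N 1/3 ✗
(4,5)S 0/2 ✗
(5,1)N 0/0 ✓
(5,3)S 0/2 ✗
(5,4)N 1/2 ✓
(5,5)N 1/2 ✓
Unsatisfied: (1,1), (1,2), (1,4), (1,5), (2,1), (2,2), (3,4), (3,5), (4,2), (4,3), (4,5), (5,3) — 12 in total.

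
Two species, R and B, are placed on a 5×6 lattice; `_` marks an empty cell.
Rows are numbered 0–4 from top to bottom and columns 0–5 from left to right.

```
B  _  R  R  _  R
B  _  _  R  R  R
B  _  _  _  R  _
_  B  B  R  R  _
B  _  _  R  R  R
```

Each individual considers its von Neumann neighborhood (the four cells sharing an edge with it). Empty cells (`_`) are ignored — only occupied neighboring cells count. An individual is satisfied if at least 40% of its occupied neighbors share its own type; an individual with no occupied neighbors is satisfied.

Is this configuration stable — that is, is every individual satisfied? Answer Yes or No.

(0,0)B 1/1 ok
(0,2)R 1/1 ok
(0,3)R 2/2 ok
(0,5)R 1/1 ok
(1,0)B 2/2 ok
(1,3)R 2/2 ok
(1,4)R 3/3 ok
(1,5)R 2/2 ok
(2,0)B 1/1 ok
(2,4)R 2/2 ok
(3,1)B 1/1 ok
(3,2)B 1/2 ok
(3,3)R 2/3 ok
(3,4)R 3/3 ok
(4,0)B 0/0 ok
(4,3)R 2/2 ok
(4,4)R 3/3 ok
(4,5)R 1/1 ok
All meet the threshold, so the configuration is stable.

Yes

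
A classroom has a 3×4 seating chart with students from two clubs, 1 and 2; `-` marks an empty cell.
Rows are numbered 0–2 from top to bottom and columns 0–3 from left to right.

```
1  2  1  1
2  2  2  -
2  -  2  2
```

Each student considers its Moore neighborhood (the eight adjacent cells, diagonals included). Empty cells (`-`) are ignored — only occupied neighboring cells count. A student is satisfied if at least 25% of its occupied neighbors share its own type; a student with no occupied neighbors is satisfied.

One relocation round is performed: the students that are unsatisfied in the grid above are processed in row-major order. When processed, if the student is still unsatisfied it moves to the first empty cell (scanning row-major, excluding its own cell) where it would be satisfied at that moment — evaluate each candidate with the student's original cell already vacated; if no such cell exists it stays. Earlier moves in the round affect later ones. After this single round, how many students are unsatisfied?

0

Initially unsatisfied (in order): (0,0).
  (0,0) → (1,3).
Resulting grid:
- 2 1 1
2 2 2 1
2 - 2 2
All satisfied now.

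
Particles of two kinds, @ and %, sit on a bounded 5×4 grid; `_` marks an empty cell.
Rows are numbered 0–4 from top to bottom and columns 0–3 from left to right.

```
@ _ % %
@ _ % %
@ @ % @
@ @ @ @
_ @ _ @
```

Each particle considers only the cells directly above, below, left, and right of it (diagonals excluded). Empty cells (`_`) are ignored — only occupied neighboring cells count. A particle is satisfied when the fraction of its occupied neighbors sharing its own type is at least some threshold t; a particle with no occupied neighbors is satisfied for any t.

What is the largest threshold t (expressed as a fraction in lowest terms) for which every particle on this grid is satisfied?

1/4

(0,0)@ 1/1
(0,2)% 2/2
(0,3)% 2/2
(1,0)@ 2/2
(1,2)% 3/3
(1,3)% 2/3
(2,0)@ 3/3
(2,1)@ 2/3
(2,2)% 1/4
(2,3)@ 1/3
(3,0)@ 2/2
(3,1)@ 4/4
(3,2)@ 2/3
(3,3)@ 3/3
(4,1)@ 1/1
(4,3)@ 1/1
The smallest same-type fraction is 1/4 at (2,2), which reduces to 1/4. Any threshold above that leaves this particle unsatisfied.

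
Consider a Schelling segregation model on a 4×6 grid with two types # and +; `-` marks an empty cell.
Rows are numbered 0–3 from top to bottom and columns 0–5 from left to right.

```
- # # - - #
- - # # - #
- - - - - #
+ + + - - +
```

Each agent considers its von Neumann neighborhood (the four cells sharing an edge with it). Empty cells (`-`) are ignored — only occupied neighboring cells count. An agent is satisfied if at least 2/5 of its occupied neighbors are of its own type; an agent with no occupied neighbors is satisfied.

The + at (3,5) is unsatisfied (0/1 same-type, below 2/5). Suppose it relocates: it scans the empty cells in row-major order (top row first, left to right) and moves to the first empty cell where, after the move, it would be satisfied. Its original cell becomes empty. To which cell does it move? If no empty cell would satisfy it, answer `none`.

Vacating (3,5). Empty cells in order:
  (0,0): 0/1 same-type → still unsatisfied.
  (0,3): 0/2 same-type → still unsatisfied.
  (0,4): 0/1 same-type → still unsatisfied.
  (1,0): 0/0 same-type → satisfied — stop here.

(1,0)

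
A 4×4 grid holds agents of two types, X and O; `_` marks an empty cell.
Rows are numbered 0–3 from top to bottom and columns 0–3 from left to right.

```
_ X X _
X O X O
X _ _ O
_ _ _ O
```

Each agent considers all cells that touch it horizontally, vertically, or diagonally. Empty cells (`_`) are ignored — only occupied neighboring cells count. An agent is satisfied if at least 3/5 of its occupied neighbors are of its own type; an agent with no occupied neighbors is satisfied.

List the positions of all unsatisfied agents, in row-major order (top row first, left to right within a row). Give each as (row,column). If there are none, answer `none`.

(0,2), (1,1), (1,2), (1,3), (2,0)

(0,1)X 3/4 ✓
(0,2)X 2/4 ✗
(1,0)X 2/3 ✓
(1,1)O 0/5 ✗
(1,2)X 2/5 ✗
(1,3)O 1/3 ✗
(2,0)X 1/2 ✗
(2,3)O 2/3 ✓
(3,3)O 1/1 ✓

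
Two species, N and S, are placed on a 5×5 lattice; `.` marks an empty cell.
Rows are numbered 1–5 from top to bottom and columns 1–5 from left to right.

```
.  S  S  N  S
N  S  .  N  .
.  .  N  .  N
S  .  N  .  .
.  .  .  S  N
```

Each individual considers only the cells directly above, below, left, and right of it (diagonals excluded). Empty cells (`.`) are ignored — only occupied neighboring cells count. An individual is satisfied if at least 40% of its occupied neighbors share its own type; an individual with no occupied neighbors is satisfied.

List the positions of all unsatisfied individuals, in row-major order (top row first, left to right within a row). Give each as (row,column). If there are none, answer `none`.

Row 1: (1,2)S 2/2 satisfied · (1,3)S 1/2 satisfied · (1,4)N 1/3 not · (1,5)S 0/1 not
Row 2: (2,1)N 0/1 not · (2,2)S 1/2 satisfied · (2,4)N 1/1 satisfied
Row 3: (3,3)N 1/1 satisfied · (3,5)N 0/0 satisfied
Row 4: (4,1)S 0/0 satisfied · (4,3)N 1/1 satisfied
Row 5: (5,4)S 0/1 not · (5,5)N 0/1 not

(1,4), (1,5), (2,1), (5,4), (5,5)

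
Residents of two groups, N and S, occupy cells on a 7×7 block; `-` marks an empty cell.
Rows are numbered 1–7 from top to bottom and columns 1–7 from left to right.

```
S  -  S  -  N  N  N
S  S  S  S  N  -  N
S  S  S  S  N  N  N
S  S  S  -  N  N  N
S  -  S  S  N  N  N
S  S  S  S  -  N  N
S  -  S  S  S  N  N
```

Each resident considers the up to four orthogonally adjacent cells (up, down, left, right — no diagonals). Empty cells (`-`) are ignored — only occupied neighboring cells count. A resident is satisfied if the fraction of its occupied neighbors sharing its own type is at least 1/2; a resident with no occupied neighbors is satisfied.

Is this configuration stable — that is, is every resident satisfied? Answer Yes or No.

Row 1: (1,1)S 1/1 satisfied · (1,3)S 1/1 satisfied · (1,5)N 2/2 satisfied · (1,6)N 2/2 satisfied · (1,7)N 2/2 satisfied
Row 2: (2,1)S 3/3 satisfied · (2,2)S 3/3 satisfied · (2,3)S 4/4 satisfied · (2,4)S 2/3 satisfied · (2,5)N 2/3 satisfied · (2,7)N 2/2 satisfied
Row 3: (3,1)S 3/3 satisfied · (3,2)S 4/4 satisfied · (3,3)S 4/4 satisfied · (3,4)S 2/3 satisfied · (3,5)N 3/4 satisfied · (3,6)N 3/3 satisfied · (3,7)N 3/3 satisfied
Row 4: (4,1)S 3/3 satisfied · (4,2)S 3/3 satisfied · (4,3)S 3/3 satisfied · (4,5)N 3/3 satisfied · (4,6)N 4/4 satisfied · (4,7)N 3/3 satisfied
Row 5: (5,1)S 2/2 satisfied · (5,3)S 3/3 satisfied · (5,4)S 2/3 satisfied · (5,5)N 2/3 satisfied · (5,6)N 4/4 satisfied · (5,7)N 3/3 satisfied
Row 6: (6,1)S 3/3 satisfied · (6,2)S 2/2 satisfied · (6,3)S 4/4 satisfied · (6,4)S 3/3 satisfied · (6,6)N 3/3 satisfied · (6,7)N 3/3 satisfied
Row 7: (7,1)S 1/1 satisfied · (7,3)S 2/2 satisfied · (7,4)S 3/3 satisfied · (7,5)S 1/2 satisfied · (7,6)N 2/3 satisfied · (7,7)N 2/2 satisfied
All meet the threshold, so the configuration is stable.

Yes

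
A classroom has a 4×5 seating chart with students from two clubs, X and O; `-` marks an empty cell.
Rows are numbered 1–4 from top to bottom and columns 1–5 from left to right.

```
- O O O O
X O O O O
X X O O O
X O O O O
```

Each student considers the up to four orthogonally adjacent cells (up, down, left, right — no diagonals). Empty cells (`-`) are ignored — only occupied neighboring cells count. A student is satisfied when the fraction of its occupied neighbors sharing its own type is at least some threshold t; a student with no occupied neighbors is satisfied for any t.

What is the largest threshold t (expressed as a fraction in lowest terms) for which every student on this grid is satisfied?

(1,2)O 2/2
(1,3)O 3/3
(1,4)O 3/3
(1,5)O 2/2
(2,1)X 1/2
(2,2)O 2/4
(2,3)O 4/4
(2,4)O 4/4
(2,5)O 3/3
(3,1)X 3/3
(3,2)X 1/4
(3,3)O 3/4
(3,4)O 4/4
(3,5)O 3/3
(4,1)X 1/2
(4,2)O 1/3
(4,3)O 3/3
(4,4)O 3/3
(4,5)O 2/2
The smallest same-type fraction is 1/4 at (3,2), which reduces to 1/4. Any threshold above that leaves this student unsatisfied.

1/4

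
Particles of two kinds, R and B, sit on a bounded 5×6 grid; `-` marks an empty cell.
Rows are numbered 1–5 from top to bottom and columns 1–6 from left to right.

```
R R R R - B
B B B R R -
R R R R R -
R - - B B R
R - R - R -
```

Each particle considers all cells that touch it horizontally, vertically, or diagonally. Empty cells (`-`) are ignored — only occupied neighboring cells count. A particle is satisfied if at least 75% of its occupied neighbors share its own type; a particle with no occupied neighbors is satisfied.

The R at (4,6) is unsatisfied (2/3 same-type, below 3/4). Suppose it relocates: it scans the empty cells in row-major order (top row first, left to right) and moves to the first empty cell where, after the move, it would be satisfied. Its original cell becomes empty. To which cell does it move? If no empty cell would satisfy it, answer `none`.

Vacating (4,6). Empty cells in order:
  (1,5): 3/4 same-type → satisfied — stop here.

(1,5)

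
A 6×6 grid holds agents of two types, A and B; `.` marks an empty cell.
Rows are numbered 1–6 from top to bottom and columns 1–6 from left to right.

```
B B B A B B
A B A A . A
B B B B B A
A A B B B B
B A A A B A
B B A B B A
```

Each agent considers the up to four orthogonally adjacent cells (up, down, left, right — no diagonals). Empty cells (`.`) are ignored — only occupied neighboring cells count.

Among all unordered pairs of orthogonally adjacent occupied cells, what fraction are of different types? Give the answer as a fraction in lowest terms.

27/56

Scan each occupied cell's neighbors to the right and below so each pair is counted once.
Row 1: B(1,1)–B(1,2)= B(1,1)–A(2,1)≠ B(1,2)–B(1,3)= B(1,2)–B(2,2)= B(1,3)–A(1,4)≠ B(1,3)–A(2,3)≠ A(1,4)–B(1,5)≠ A(1,4)–A(2,4)= B(1,5)–B(1,6)= B(1,6)–A(2,6)≠  → 5/10 unlike.
Row 2: A(2,1)–B(2,2)≠ A(2,1)–B(3,1)≠ B(2,2)–A(2,3)≠ B(2,2)–B(3,2)= A(2,3)–A(2,4)= A(2,3)–B(3,3)≠ A(2,4)–B(3,4)≠ A(2,6)–A(3,6)=  → 5/8 unlike.
Row 3: B(3,1)–B(3,2)= B(3,1)–A(4,1)≠ B(3,2)–B(3,3)= B(3,2)–A(4,2)≠ B(3,3)–B(3,4)= B(3,3)–B(4,3)= B(3,4)–B(3,5)= B(3,4)–B(4,4)= B(3,5)–A(3,6)≠ B(3,5)–B(4,5)= A(3,6)–B(4,6)≠  → 4/11 unlike.
Row 4: A(4,1)–A(4,2)= A(4,1)–B(5,1)≠ A(4,2)–B(4,3)≠ A(4,2)–A(5,2)= B(4,3)–B(4,4)= B(4,3)–A(5,3)≠ B(4,4)–B(4,5)= B(4,4)–A(5,4)≠ B(4,5)–B(4,6)= B(4,5)–B(5,5)= B(4,6)–A(5,6)≠  → 5/11 unlike.
Row 5: B(5,1)–A(5,2)≠ B(5,1)–B(6,1)= A(5,2)–A(5,3)= A(5,2)–B(6,2)≠ A(5,3)–A(5,4)= A(5,3)–A(6,3)= A(5,4)–B(5,5)≠ A(5,4)–B(6,4)≠ B(5,5)–A(5,6)≠ B(5,5)–B(6,5)= A(5,6)–A(6,6)=  → 5/11 unlike.
Row 6: B(6,1)–B(6,2)= B(6,2)–A(6,3)≠ A(6,3)–B(6,4)≠ B(6,4)–B(6,5)= B(6,5)–A(6,6)≠  → 3/5 unlike.
Total adjacent occupied pairs: 56; unlike-type pairs: 27.
27/56 is already in lowest terms.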